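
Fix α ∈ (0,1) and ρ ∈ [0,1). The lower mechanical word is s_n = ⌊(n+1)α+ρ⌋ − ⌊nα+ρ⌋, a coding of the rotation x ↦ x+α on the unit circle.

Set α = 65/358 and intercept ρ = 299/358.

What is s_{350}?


0

(n+1)α + ρ = (351·65 + 299) / 358 = 23114/358
nα + ρ     = (350·65 + 299) / 358 = 23049/358
⌊23114/358⌋ = 64,  ⌊23049/358⌋ = 64
s_{350} = 64 − 64 = 0


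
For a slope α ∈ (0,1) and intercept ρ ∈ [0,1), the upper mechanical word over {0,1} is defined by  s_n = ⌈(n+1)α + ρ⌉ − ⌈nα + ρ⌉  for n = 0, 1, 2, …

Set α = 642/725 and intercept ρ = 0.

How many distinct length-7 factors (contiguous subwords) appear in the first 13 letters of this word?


6

t_n = ⌈(n·642)/725⌉ for n = 0 … 13:
  n=0…9: ⌈0/725⌉=0 ⌈642/725⌉=1 ⌈1284/725⌉=2 ⌈1926/725⌉=3 ⌈2568/725⌉=4 ⌈3210/725⌉=5 ⌈3852/725⌉=6 ⌈4494/725⌉=7 ⌈5136/725⌉=8 ⌈5778/725⌉=8
  n=10…13: ⌈6420/725⌉=9 ⌈7062/725⌉=10 ⌈7704/725⌉=11 ⌈8346/725⌉=12
s_n = t_(n+1) − t_n for n = 0 … 12 gives
prefix = 1111111101111
slide a length-7 window over [0..6] … [6..12] (7 windows); first occurrence of each distinct factor:
  [  0..  6] 1111111
  [  2..  8] 1111110
  [  3..  9] 1111101
  [  4.. 10] 1111011
  [  5.. 11] 1110111
  [  6.. 12] 1101111
  (the other 1 window repeats one of these)
distinct factors: {1101111, 1110111, 1111011, 1111101, 1111110, 1111111}
count = 6  (Sturmian bound for length 7 is 8)


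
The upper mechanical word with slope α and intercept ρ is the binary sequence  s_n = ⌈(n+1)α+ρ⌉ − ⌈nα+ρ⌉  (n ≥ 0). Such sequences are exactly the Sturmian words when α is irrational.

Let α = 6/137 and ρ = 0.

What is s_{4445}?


0

(n+1)α + ρ = (4446·6) / 137 = 26676/137
nα + ρ     = (4445·6) / 137 = 26670/137
⌈26676/137⌉ = 195,  ⌈26670/137⌉ = 195
s_{4445} = 195 − 195 = 0


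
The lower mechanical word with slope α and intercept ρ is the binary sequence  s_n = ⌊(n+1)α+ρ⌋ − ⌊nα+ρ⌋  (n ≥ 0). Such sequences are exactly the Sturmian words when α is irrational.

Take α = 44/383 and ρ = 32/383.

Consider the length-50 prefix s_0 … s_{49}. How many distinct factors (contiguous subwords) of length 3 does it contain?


4

t_n = ⌊(n·44+32)/383⌋ for n = 0 … 50:
  n=0…9: ⌊32/383⌋=0 ⌊76/383⌋=0 ⌊120/383⌋=0 ⌊164/383⌋=0 ⌊208/383⌋=0 ⌊252/383⌋=0 ⌊296/383⌋=0 ⌊340/383⌋=0 ⌊384/383⌋=1 ⌊428/383⌋=1
  n=10…19: ⌊472/383⌋=1 ⌊516/383⌋=1 ⌊560/383⌋=1 ⌊604/383⌋=1 ⌊648/383⌋=1 ⌊692/383⌋=1 ⌊736/383⌋=1 ⌊780/383⌋=2 ⌊824/383⌋=2 ⌊868/383⌋=2
  n=20…29: ⌊912/383⌋=2 ⌊956/383⌋=2 ⌊1000/383⌋=2 ⌊1044/383⌋=2 ⌊1088/383⌋=2 ⌊1132/383⌋=2 ⌊1176/383⌋=3 ⌊1220/383⌋=3 ⌊1264/383⌋=3 ⌊1308/383⌋=3
  n=30…39: ⌊1352/383⌋=3 ⌊1396/383⌋=3 ⌊1440/383⌋=3 ⌊1484/383⌋=3 ⌊1528/383⌋=3 ⌊1572/383⌋=4 ⌊1616/383⌋=4 ⌊1660/383⌋=4 ⌊1704/383⌋=4 ⌊1748/383⌋=4
  n=40…49: ⌊1792/383⌋=4 ⌊1836/383⌋=4 ⌊1880/383⌋=4 ⌊1924/383⌋=5 ⌊1968/383⌋=5 ⌊2012/383⌋=5 ⌊2056/383⌋=5 ⌊2100/383⌋=5 ⌊2144/383⌋=5 ⌊2188/383⌋=5
  n=50: ⌊2232/383⌋=5
s_n = t_(n+1) − t_n for n = 0 … 49 gives
prefix = 00000001000000001000000001000000001000000010000000
slide a length-3 window over [0..2] … [47..49] (48 windows); first occurrence of each distinct factor:
  [  0..  2] 000
  [  5..  7] 001
  [  6..  8] 010
  [  7..  9] 100
  (the other 44 windows repeat one of these)
distinct factors: {000, 001, 010, 100}
count = 4  (Sturmian bound for length 3 is 4)


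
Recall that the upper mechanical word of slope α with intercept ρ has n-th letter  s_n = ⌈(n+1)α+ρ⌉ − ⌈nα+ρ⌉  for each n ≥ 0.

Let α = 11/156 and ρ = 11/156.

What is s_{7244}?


(n+1)α + ρ = (7245·11 + 11) / 156 = 79706/156
nα + ρ     = (7244·11 + 11) / 156 = 79695/156
⌈79706/156⌉ = 511,  ⌈79695/156⌉ = 511
s_{7244} = 511 − 511 = 0

0


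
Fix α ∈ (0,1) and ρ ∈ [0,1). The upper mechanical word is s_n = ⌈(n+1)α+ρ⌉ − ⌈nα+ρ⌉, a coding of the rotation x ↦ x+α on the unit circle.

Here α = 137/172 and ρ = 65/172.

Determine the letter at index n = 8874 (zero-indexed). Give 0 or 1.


1

(n+1)α + ρ = (8875·137 + 65) / 172 = 1215940/172
nα + ρ     = (8874·137 + 65) / 172 = 1215803/172
⌈1215940/172⌉ = 7070,  ⌈1215803/172⌉ = 7069
s_{8874} = 7070 − 7069 = 1


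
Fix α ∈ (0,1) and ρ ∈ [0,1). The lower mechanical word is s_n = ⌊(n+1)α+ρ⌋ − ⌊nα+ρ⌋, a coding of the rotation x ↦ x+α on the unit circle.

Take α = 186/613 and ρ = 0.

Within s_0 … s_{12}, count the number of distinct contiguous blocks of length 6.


t_n = ⌊(n·186)/613⌋ for n = 0 … 13:
  n=0…9: ⌊0/613⌋=0 ⌊186/613⌋=0 ⌊372/613⌋=0 ⌊558/613⌋=0 ⌊744/613⌋=1 ⌊930/613⌋=1 ⌊1116/613⌋=1 ⌊1302/613⌋=2 ⌊1488/613⌋=2 ⌊1674/613⌋=2
  n=10…13: ⌊1860/613⌋=3 ⌊2046/613⌋=3 ⌊2232/613⌋=3 ⌊2418/613⌋=3
s_n = t_(n+1) − t_n for n = 0 … 12 gives
prefix = 0001001001000
slide a length-6 window over [0..5] … [7..12] (8 windows); first occurrence of each distinct factor:
  [  0..  5] 000100
  [  1..  6] 001001
  [  2..  7] 010010
  [  3..  8] 100100
  [  7.. 12] 001000
  (the other 3 windows repeat one of these)
distinct factors: {000100, 001000, 001001, 010010, 100100}
count = 5  (Sturmian bound for length 6 is 7)

5


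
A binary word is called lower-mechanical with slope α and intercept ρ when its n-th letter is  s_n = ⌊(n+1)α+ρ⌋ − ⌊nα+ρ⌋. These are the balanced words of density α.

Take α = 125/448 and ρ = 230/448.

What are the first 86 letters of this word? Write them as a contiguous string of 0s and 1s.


n=0: ⌊(1·125+230)/448⌋ − ⌊(0·125+230)/448⌋ = ⌊355/448⌋ − ⌊230/448⌋ = 0 − 0 = 0
n=1: ⌊(2·125+230)/448⌋ − ⌊(1·125+230)/448⌋ = ⌊480/448⌋ − ⌊355/448⌋ = 1 − 0 = 1
n=2: ⌊(3·125+230)/448⌋ − ⌊(2·125+230)/448⌋ = ⌊605/448⌋ − ⌊480/448⌋ = 1 − 1 = 0
n=3: ⌊(4·125+230)/448⌋ − ⌊(3·125+230)/448⌋ = ⌊730/448⌋ − ⌊605/448⌋ = 1 − 1 = 0
n=4: ⌊(5·125+230)/448⌋ − ⌊(4·125+230)/448⌋ = ⌊855/448⌋ − ⌊730/448⌋ = 1 − 1 = 0
n=5: ⌊(6·125+230)/448⌋ − ⌊(5·125+230)/448⌋ = ⌊980/448⌋ − ⌊855/448⌋ = 2 − 1 = 1
n=6: ⌊(7·125+230)/448⌋ − ⌊(6·125+230)/448⌋ = ⌊1105/448⌋ − ⌊980/448⌋ = 2 − 2 = 0
n=7: ⌊(8·125+230)/448⌋ − ⌊(7·125+230)/448⌋ = ⌊1230/448⌋ − ⌊1105/448⌋ = 2 − 2 = 0
n=8: ⌊(9·125+230)/448⌋ − ⌊(8·125+230)/448⌋ = ⌊1355/448⌋ − ⌊1230/448⌋ = 3 − 2 = 1
n=9: ⌊(10·125+230)/448⌋ − ⌊(9·125+230)/448⌋ = ⌊1480/448⌋ − ⌊1355/448⌋ = 3 − 3 = 0
n=10: ⌊(11·125+230)/448⌋ − ⌊(10·125+230)/448⌋ = ⌊1605/448⌋ − ⌊1480/448⌋ = 3 − 3 = 0
n=11: ⌊(12·125+230)/448⌋ − ⌊(11·125+230)/448⌋ = ⌊1730/448⌋ − ⌊1605/448⌋ = 3 − 3 = 0
n=12: ⌊(13·125+230)/448⌋ − ⌊(12·125+230)/448⌋ = ⌊1855/448⌋ − ⌊1730/448⌋ = 4 − 3 = 1
n=13: ⌊(14·125+230)/448⌋ − ⌊(13·125+230)/448⌋ = ⌊1980/448⌋ − ⌊1855/448⌋ = 4 − 4 = 0
n=14: ⌊(15·125+230)/448⌋ − ⌊(14·125+230)/448⌋ = ⌊2105/448⌋ − ⌊1980/448⌋ = 4 − 4 = 0
n=15: ⌊(16·125+230)/448⌋ − ⌊(15·125+230)/448⌋ = ⌊2230/448⌋ − ⌊2105/448⌋ = 4 − 4 = 0
n=16: ⌊(17·125+230)/448⌋ − ⌊(16·125+230)/448⌋ = ⌊2355/448⌋ − ⌊2230/448⌋ = 5 − 4 = 1
n=17: ⌊(18·125+230)/448⌋ − ⌊(17·125+230)/448⌋ = ⌊2480/448⌋ − ⌊2355/448⌋ = 5 − 5 = 0
n=18: ⌊(19·125+230)/448⌋ − ⌊(18·125+230)/448⌋ = ⌊2605/448⌋ − ⌊2480/448⌋ = 5 − 5 = 0
n=19: ⌊(20·125+230)/448⌋ − ⌊(19·125+230)/448⌋ = ⌊2730/448⌋ − ⌊2605/448⌋ = 6 − 5 = 1
n=20: ⌊(21·125+230)/448⌋ − ⌊(20·125+230)/448⌋ = ⌊2855/448⌋ − ⌊2730/448⌋ = 6 − 6 = 0
n=21: ⌊(22·125+230)/448⌋ − ⌊(21·125+230)/448⌋ = ⌊2980/448⌋ − ⌊2855/448⌋ = 6 − 6 = 0
n=22: ⌊(23·125+230)/448⌋ − ⌊(22·125+230)/448⌋ = ⌊3105/448⌋ − ⌊2980/448⌋ = 6 − 6 = 0
n=23: ⌊(24·125+230)/448⌋ − ⌊(23·125+230)/448⌋ = ⌊3230/448⌋ − ⌊3105/448⌋ = 7 − 6 = 1
n=24: ⌊(25·125+230)/448⌋ − ⌊(24·125+230)/448⌋ = ⌊3355/448⌋ − ⌊3230/448⌋ = 7 − 7 = 0
n=25: ⌊(26·125+230)/448⌋ − ⌊(25·125+230)/448⌋ = ⌊3480/448⌋ − ⌊3355/448⌋ = 7 − 7 = 0
n=26: ⌊(27·125+230)/448⌋ − ⌊(26·125+230)/448⌋ = ⌊3605/448⌋ − ⌊3480/448⌋ = 8 − 7 = 1
n=27: ⌊(28·125+230)/448⌋ − ⌊(27·125+230)/448⌋ = ⌊3730/448⌋ − ⌊3605/448⌋ = 8 − 8 = 0
n=28: ⌊(29·125+230)/448⌋ − ⌊(28·125+230)/448⌋ = ⌊3855/448⌋ − ⌊3730/448⌋ = 8 − 8 = 0
n=29: ⌊(30·125+230)/448⌋ − ⌊(29·125+230)/448⌋ = ⌊3980/448⌋ − ⌊3855/448⌋ = 8 − 8 = 0
n=30: ⌊(31·125+230)/448⌋ − ⌊(30·125+230)/448⌋ = ⌊4105/448⌋ − ⌊3980/448⌋ = 9 − 8 = 1
n=31: ⌊(32·125+230)/448⌋ − ⌊(31·125+230)/448⌋ = ⌊4230/448⌋ − ⌊4105/448⌋ = 9 − 9 = 0
n=32: ⌊(33·125+230)/448⌋ − ⌊(32·125+230)/448⌋ = ⌊4355/448⌋ − ⌊4230/448⌋ = 9 − 9 = 0
n=33: ⌊(34·125+230)/448⌋ − ⌊(33·125+230)/448⌋ = ⌊4480/448⌋ − ⌊4355/448⌋ = 10 − 9 = 1
n=34: ⌊(35·125+230)/448⌋ − ⌊(34·125+230)/448⌋ = ⌊4605/448⌋ − ⌊4480/448⌋ = 10 − 10 = 0
n=35: ⌊(36·125+230)/448⌋ − ⌊(35·125+230)/448⌋ = ⌊4730/448⌋ − ⌊4605/448⌋ = 10 − 10 = 0
n=36: ⌊(37·125+230)/448⌋ − ⌊(36·125+230)/448⌋ = ⌊4855/448⌋ − ⌊4730/448⌋ = 10 − 10 = 0
n=37: ⌊(38·125+230)/448⌋ − ⌊(37·125+230)/448⌋ = ⌊4980/448⌋ − ⌊4855/448⌋ = 11 − 10 = 1
n=38: ⌊(39·125+230)/448⌋ − ⌊(38·125+230)/448⌋ = ⌊5105/448⌋ − ⌊4980/448⌋ = 11 − 11 = 0
n=39: ⌊(40·125+230)/448⌋ − ⌊(39·125+230)/448⌋ = ⌊5230/448⌋ − ⌊5105/448⌋ = 11 − 11 = 0
n=40: ⌊(41·125+230)/448⌋ − ⌊(40·125+230)/448⌋ = ⌊5355/448⌋ − ⌊5230/448⌋ = 11 − 11 = 0
n=41: ⌊(42·125+230)/448⌋ − ⌊(41·125+230)/448⌋ = ⌊5480/448⌋ − ⌊5355/448⌋ = 12 − 11 = 1
n=42: ⌊(43·125+230)/448⌋ − ⌊(42·125+230)/448⌋ = ⌊5605/448⌋ − ⌊5480/448⌋ = 12 − 12 = 0
n=43: ⌊(44·125+230)/448⌋ − ⌊(43·125+230)/448⌋ = ⌊5730/448⌋ − ⌊5605/448⌋ = 12 − 12 = 0
n=44: ⌊(45·125+230)/448⌋ − ⌊(44·125+230)/448⌋ = ⌊5855/448⌋ − ⌊5730/448⌋ = 13 − 12 = 1
n=45: ⌊(46·125+230)/448⌋ − ⌊(45·125+230)/448⌋ = ⌊5980/448⌋ − ⌊5855/448⌋ = 13 − 13 = 0
n=46: ⌊(47·125+230)/448⌋ − ⌊(46·125+230)/448⌋ = ⌊6105/448⌋ − ⌊5980/448⌋ = 13 − 13 = 0
n=47: ⌊(48·125+230)/448⌋ − ⌊(47·125+230)/448⌋ = ⌊6230/448⌋ − ⌊6105/448⌋ = 13 − 13 = 0
n=48: ⌊(49·125+230)/448⌋ − ⌊(48·125+230)/448⌋ = ⌊6355/448⌋ − ⌊6230/448⌋ = 14 − 13 = 1
n=49: ⌊(50·125+230)/448⌋ − ⌊(49·125+230)/448⌋ = ⌊6480/448⌋ − ⌊6355/448⌋ = 14 − 14 = 0
n=50: ⌊(51·125+230)/448⌋ − ⌊(50·125+230)/448⌋ = ⌊6605/448⌋ − ⌊6480/448⌋ = 14 − 14 = 0
n=51: ⌊(52·125+230)/448⌋ − ⌊(51·125+230)/448⌋ = ⌊6730/448⌋ − ⌊6605/448⌋ = 15 − 14 = 1
n=52: ⌊(53·125+230)/448⌋ − ⌊(52·125+230)/448⌋ = ⌊6855/448⌋ − ⌊6730/448⌋ = 15 − 15 = 0
n=53: ⌊(54·125+230)/448⌋ − ⌊(53·125+230)/448⌋ = ⌊6980/448⌋ − ⌊6855/448⌋ = 15 − 15 = 0
n=54: ⌊(55·125+230)/448⌋ − ⌊(54·125+230)/448⌋ = ⌊7105/448⌋ − ⌊6980/448⌋ = 15 − 15 = 0
n=55: ⌊(56·125+230)/448⌋ − ⌊(55·125+230)/448⌋ = ⌊7230/448⌋ − ⌊7105/448⌋ = 16 − 15 = 1
n=56: ⌊(57·125+230)/448⌋ − ⌊(56·125+230)/448⌋ = ⌊7355/448⌋ − ⌊7230/448⌋ = 16 − 16 = 0
n=57: ⌊(58·125+230)/448⌋ − ⌊(57·125+230)/448⌋ = ⌊7480/448⌋ − ⌊7355/448⌋ = 16 − 16 = 0
n=58: ⌊(59·125+230)/448⌋ − ⌊(58·125+230)/448⌋ = ⌊7605/448⌋ − ⌊7480/448⌋ = 16 − 16 = 0
n=59: ⌊(60·125+230)/448⌋ − ⌊(59·125+230)/448⌋ = ⌊7730/448⌋ − ⌊7605/448⌋ = 17 − 16 = 1
n=60: ⌊(61·125+230)/448⌋ − ⌊(60·125+230)/448⌋ = ⌊7855/448⌋ − ⌊7730/448⌋ = 17 − 17 = 0
n=61: ⌊(62·125+230)/448⌋ − ⌊(61·125+230)/448⌋ = ⌊7980/448⌋ − ⌊7855/448⌋ = 17 − 17 = 0
n=62: ⌊(63·125+230)/448⌋ − ⌊(62·125+230)/448⌋ = ⌊8105/448⌋ − ⌊7980/448⌋ = 18 − 17 = 1
n=63: ⌊(64·125+230)/448⌋ − ⌊(63·125+230)/448⌋ = ⌊8230/448⌋ − ⌊8105/448⌋ = 18 − 18 = 0
n=64: ⌊(65·125+230)/448⌋ − ⌊(64·125+230)/448⌋ = ⌊8355/448⌋ − ⌊8230/448⌋ = 18 − 18 = 0
n=65: ⌊(66·125+230)/448⌋ − ⌊(65·125+230)/448⌋ = ⌊8480/448⌋ − ⌊8355/448⌋ = 18 − 18 = 0
n=66: ⌊(67·125+230)/448⌋ − ⌊(66·125+230)/448⌋ = ⌊8605/448⌋ − ⌊8480/448⌋ = 19 − 18 = 1
n=67: ⌊(68·125+230)/448⌋ − ⌊(67·125+230)/448⌋ = ⌊8730/448⌋ − ⌊8605/448⌋ = 19 − 19 = 0
n=68: ⌊(69·125+230)/448⌋ − ⌊(68·125+230)/448⌋ = ⌊8855/448⌋ − ⌊8730/448⌋ = 19 − 19 = 0
n=69: ⌊(70·125+230)/448⌋ − ⌊(69·125+230)/448⌋ = ⌊8980/448⌋ − ⌊8855/448⌋ = 20 − 19 = 1
n=70: ⌊(71·125+230)/448⌋ − ⌊(70·125+230)/448⌋ = ⌊9105/448⌋ − ⌊8980/448⌋ = 20 − 20 = 0
n=71: ⌊(72·125+230)/448⌋ − ⌊(71·125+230)/448⌋ = ⌊9230/448⌋ − ⌊9105/448⌋ = 20 − 20 = 0
n=72: ⌊(73·125+230)/448⌋ − ⌊(72·125+230)/448⌋ = ⌊9355/448⌋ − ⌊9230/448⌋ = 20 − 20 = 0
n=73: ⌊(74·125+230)/448⌋ − ⌊(73·125+230)/448⌋ = ⌊9480/448⌋ − ⌊9355/448⌋ = 21 − 20 = 1
n=74: ⌊(75·125+230)/448⌋ − ⌊(74·125+230)/448⌋ = ⌊9605/448⌋ − ⌊9480/448⌋ = 21 − 21 = 0
n=75: ⌊(76·125+230)/448⌋ − ⌊(75·125+230)/448⌋ = ⌊9730/448⌋ − ⌊9605/448⌋ = 21 − 21 = 0
n=76: ⌊(77·125+230)/448⌋ − ⌊(76·125+230)/448⌋ = ⌊9855/448⌋ − ⌊9730/448⌋ = 21 − 21 = 0
n=77: ⌊(78·125+230)/448⌋ − ⌊(77·125+230)/448⌋ = ⌊9980/448⌋ − ⌊9855/448⌋ = 22 − 21 = 1
n=78: ⌊(79·125+230)/448⌋ − ⌊(78·125+230)/448⌋ = ⌊10105/448⌋ − ⌊9980/448⌋ = 22 − 22 = 0
n=79: ⌊(80·125+230)/448⌋ − ⌊(79·125+230)/448⌋ = ⌊10230/448⌋ − ⌊10105/448⌋ = 22 − 22 = 0
n=80: ⌊(81·125+230)/448⌋ − ⌊(80·125+230)/448⌋ = ⌊10355/448⌋ − ⌊10230/448⌋ = 23 − 22 = 1
n=81: ⌊(82·125+230)/448⌋ − ⌊(81·125+230)/448⌋ = ⌊10480/448⌋ − ⌊10355/448⌋ = 23 − 23 = 0
n=82: ⌊(83·125+230)/448⌋ − ⌊(82·125+230)/448⌋ = ⌊10605/448⌋ − ⌊10480/448⌋ = 23 − 23 = 0
n=83: ⌊(84·125+230)/448⌋ − ⌊(83·125+230)/448⌋ = ⌊10730/448⌋ − ⌊10605/448⌋ = 23 − 23 = 0
n=84: ⌊(85·125+230)/448⌋ − ⌊(84·125+230)/448⌋ = ⌊10855/448⌋ − ⌊10730/448⌋ = 24 − 23 = 1
n=85: ⌊(86·125+230)/448⌋ − ⌊(85·125+230)/448⌋ = ⌊10980/448⌋ − ⌊10855/448⌋ = 24 − 24 = 0

01000100100010001001000100100010010001000100100010010001000100100010010001000100100010


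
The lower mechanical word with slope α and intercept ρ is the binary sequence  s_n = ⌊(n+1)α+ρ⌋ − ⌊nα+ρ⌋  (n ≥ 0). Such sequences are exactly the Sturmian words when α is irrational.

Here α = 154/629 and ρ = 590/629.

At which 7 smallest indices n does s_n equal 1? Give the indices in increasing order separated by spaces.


0 4 8 12 16 20 24

n=0: ⌊744/629⌋−⌊590/629⌋ = 1−0 = 1  ← one
n=1: ⌊898/629⌋−⌊744/629⌋ = 1−1 = 0
n=2: ⌊1052/629⌋−⌊898/629⌋ = 1−1 = 0
n=3: ⌊1206/629⌋−⌊1052/629⌋ = 1−1 = 0
n=4: ⌊1360/629⌋−⌊1206/629⌋ = 2−1 = 1  ← one
n=5: ⌊1514/629⌋−⌊1360/629⌋ = 2−2 = 0
n=6: ⌊1668/629⌋−⌊1514/629⌋ = 2−2 = 0
n=7: ⌊1822/629⌋−⌊1668/629⌋ = 2−2 = 0
n=8: ⌊1976/629⌋−⌊1822/629⌋ = 3−2 = 1  ← one
n=9: ⌊2130/629⌋−⌊1976/629⌋ = 3−3 = 0
n=10: ⌊2284/629⌋−⌊2130/629⌋ = 3−3 = 0
n=11: ⌊2438/629⌋−⌊2284/629⌋ = 3−3 = 0
n=12: ⌊2592/629⌋−⌊2438/629⌋ = 4−3 = 1  ← one
n=13: ⌊2746/629⌋−⌊2592/629⌋ = 4−4 = 0
n=14: ⌊2900/629⌋−⌊2746/629⌋ = 4−4 = 0
n=15: ⌊3054/629⌋−⌊2900/629⌋ = 4−4 = 0
n=16: ⌊3208/629⌋−⌊3054/629⌋ = 5−4 = 1  ← one
n=17: ⌊3362/629⌋−⌊3208/629⌋ = 5−5 = 0
n=18: ⌊3516/629⌋−⌊3362/629⌋ = 5−5 = 0
n=19: ⌊3670/629⌋−⌊3516/629⌋ = 5−5 = 0
n=20: ⌊3824/629⌋−⌊3670/629⌋ = 6−5 = 1  ← one
n=21: ⌊3978/629⌋−⌊3824/629⌋ = 6−6 = 0
n=22: ⌊4132/629⌋−⌊3978/629⌋ = 6−6 = 0
n=23: ⌊4286/629⌋−⌊4132/629⌋ = 6−6 = 0
n=24: ⌊4440/629⌋−⌊4286/629⌋ = 7−6 = 1  ← one
positions of the first 7 ones: 0 4 8 12 16 20 24


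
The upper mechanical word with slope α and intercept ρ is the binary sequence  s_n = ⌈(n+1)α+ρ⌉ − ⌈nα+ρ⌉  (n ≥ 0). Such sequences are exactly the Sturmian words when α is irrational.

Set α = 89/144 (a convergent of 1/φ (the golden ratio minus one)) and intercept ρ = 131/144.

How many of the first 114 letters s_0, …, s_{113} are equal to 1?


#1s = Σ_{n=0}^{113} s_n = Σ_{n=0}^{113} (⌈(n+1)α+ρ⌉ − ⌈nα+ρ⌉)
the sum telescopes: every ⌈nα+ρ⌉ with 0 < n < 114 appears once with + and once with −, leaving ⌈114α+ρ⌉ − ⌈0·α+ρ⌉
114α + ρ = (114·89 + 131) / 144 = 10277/144
ρ = 131/144
⌈10277/144⌉ = 72,  ⌈131/144⌉ = 1
#1s = 72 − 1 = 71

71


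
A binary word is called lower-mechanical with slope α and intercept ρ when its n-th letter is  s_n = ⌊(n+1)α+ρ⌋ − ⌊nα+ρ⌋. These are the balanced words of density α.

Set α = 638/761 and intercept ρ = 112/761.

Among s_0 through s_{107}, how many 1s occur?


90

#1s = Σ_{n=0}^{107} s_n = Σ_{n=0}^{107} (⌊(n+1)α+ρ⌋ − ⌊nα+ρ⌋)
the sum telescopes: every ⌊nα+ρ⌋ with 0 < n < 108 appears once with + and once with −, leaving ⌊108α+ρ⌋ − ⌊0·α+ρ⌋
108α + ρ = (108·638 + 112) / 761 = 69016/761
ρ = 112/761
⌊69016/761⌋ = 90,  ⌊112/761⌋ = 0
#1s = 90 − 0 = 90


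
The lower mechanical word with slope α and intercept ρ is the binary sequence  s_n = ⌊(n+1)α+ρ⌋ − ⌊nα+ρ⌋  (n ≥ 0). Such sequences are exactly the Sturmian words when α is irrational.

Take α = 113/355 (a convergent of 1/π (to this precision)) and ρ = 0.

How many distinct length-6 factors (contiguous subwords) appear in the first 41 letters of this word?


7

t_n = ⌊(n·113)/355⌋ for n = 0 … 41:
  n=0…9: ⌊0/355⌋=0 ⌊113/355⌋=0 ⌊226/355⌋=0 ⌊339/355⌋=0 ⌊452/355⌋=1 ⌊565/355⌋=1 ⌊678/355⌋=1 ⌊791/355⌋=2 ⌊904/355⌋=2 ⌊1017/355⌋=2
  n=10…19: ⌊1130/355⌋=3 ⌊1243/355⌋=3 ⌊1356/355⌋=3 ⌊1469/355⌋=4 ⌊1582/355⌋=4 ⌊1695/355⌋=4 ⌊1808/355⌋=5 ⌊1921/355⌋=5 ⌊2034/355⌋=5 ⌊2147/355⌋=6
  n=20…29: ⌊2260/355⌋=6 ⌊2373/355⌋=6 ⌊2486/355⌋=7 ⌊2599/355⌋=7 ⌊2712/355⌋=7 ⌊2825/355⌋=7 ⌊2938/355⌋=8 ⌊3051/355⌋=8 ⌊3164/355⌋=8 ⌊3277/355⌋=9
  n=30…39: ⌊3390/355⌋=9 ⌊3503/355⌋=9 ⌊3616/355⌋=10 ⌊3729/355⌋=10 ⌊3842/355⌋=10 ⌊3955/355⌋=11 ⌊4068/355⌋=11 ⌊4181/355⌋=11 ⌊4294/355⌋=12 ⌊4407/355⌋=12
  n=40…41: ⌊4520/355⌋=12 ⌊4633/355⌋=13
s_n = t_(n+1) − t_n for n = 0 … 40 gives
prefix = 00010010010010010010010001001001001001001
slide a length-6 window over [0..5] … [35..40] (36 windows); first occurrence of each distinct factor:
  [  0..  5] 000100
  [  1..  6] 001001
  [  2..  7] 010010
  [  3..  8] 100100
  [ 19.. 24] 001000
  [ 20.. 25] 010001
  [ 21.. 26] 100010
  (the other 29 windows repeat one of these)
distinct factors: {000100, 001000, 001001, 010001, 010010, 100010, 100100}
count = 7  (Sturmian bound for length 6 is 7)


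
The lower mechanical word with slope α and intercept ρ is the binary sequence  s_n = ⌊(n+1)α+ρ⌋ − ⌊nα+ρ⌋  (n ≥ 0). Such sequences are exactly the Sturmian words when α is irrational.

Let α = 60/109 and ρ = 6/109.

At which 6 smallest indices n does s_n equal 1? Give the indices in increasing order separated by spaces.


1 3 5 7 8 10

n=0: ⌊66/109⌋−⌊6/109⌋ = 0−0 = 0
n=1: ⌊126/109⌋−⌊66/109⌋ = 1−0 = 1  ← one
n=2: ⌊186/109⌋−⌊126/109⌋ = 1−1 = 0
n=3: ⌊246/109⌋−⌊186/109⌋ = 2−1 = 1  ← one
n=4: ⌊306/109⌋−⌊246/109⌋ = 2−2 = 0
n=5: ⌊366/109⌋−⌊306/109⌋ = 3−2 = 1  ← one
n=6: ⌊426/109⌋−⌊366/109⌋ = 3−3 = 0
n=7: ⌊486/109⌋−⌊426/109⌋ = 4−3 = 1  ← one
n=8: ⌊546/109⌋−⌊486/109⌋ = 5−4 = 1  ← one
n=9: ⌊606/109⌋−⌊546/109⌋ = 5−5 = 0
n=10: ⌊666/109⌋−⌊606/109⌋ = 6−5 = 1  ← one
positions of the first 6 ones: 1 3 5 7 8 10


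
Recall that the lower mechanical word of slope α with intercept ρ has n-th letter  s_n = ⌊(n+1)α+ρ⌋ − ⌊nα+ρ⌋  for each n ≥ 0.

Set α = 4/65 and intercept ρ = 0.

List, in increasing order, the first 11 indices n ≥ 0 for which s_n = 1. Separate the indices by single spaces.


n=0: ⌊4/65⌋−⌊0/65⌋ = 0−0 = 0
n=1: ⌊8/65⌋−⌊4/65⌋ = 0−0 = 0
  …
n=16: ⌊68/65⌋−⌊64/65⌋ = 1−0 = 1  ← one
n=17: ⌊72/65⌋−⌊68/65⌋ = 1−1 = 0
n=18: ⌊76/65⌋−⌊72/65⌋ = 1−1 = 0
  …
n=32: ⌊132/65⌋−⌊128/65⌋ = 2−1 = 1  ← one
n=33: ⌊136/65⌋−⌊132/65⌋ = 2−2 = 0
n=34: ⌊140/65⌋−⌊136/65⌋ = 2−2 = 0
  …
n=48: ⌊196/65⌋−⌊192/65⌋ = 3−2 = 1  ← one
n=49: ⌊200/65⌋−⌊196/65⌋ = 3−3 = 0
n=50: ⌊204/65⌋−⌊200/65⌋ = 3−3 = 0
  …
n=64: ⌊260/65⌋−⌊256/65⌋ = 4−3 = 1  ← one
n=65: ⌊264/65⌋−⌊260/65⌋ = 4−4 = 0
n=66: ⌊268/65⌋−⌊264/65⌋ = 4−4 = 0
  …
n=81: ⌊328/65⌋−⌊324/65⌋ = 5−4 = 1  ← one
n=82: ⌊332/65⌋−⌊328/65⌋ = 5−5 = 0
n=83: ⌊336/65⌋−⌊332/65⌋ = 5−5 = 0
  …
n=97: ⌊392/65⌋−⌊388/65⌋ = 6−5 = 1  ← one
n=98: ⌊396/65⌋−⌊392/65⌋ = 6−6 = 0
n=99: ⌊400/65⌋−⌊396/65⌋ = 6−6 = 0
  …
n=113: ⌊456/65⌋−⌊452/65⌋ = 7−6 = 1  ← one
n=114: ⌊460/65⌋−⌊456/65⌋ = 7−7 = 0
n=115: ⌊464/65⌋−⌊460/65⌋ = 7−7 = 0
  …
n=129: ⌊520/65⌋−⌊516/65⌋ = 8−7 = 1  ← one
n=130: ⌊524/65⌋−⌊520/65⌋ = 8−8 = 0
n=131: ⌊528/65⌋−⌊524/65⌋ = 8−8 = 0
  …
n=146: ⌊588/65⌋−⌊584/65⌋ = 9−8 = 1  ← one
n=147: ⌊592/65⌋−⌊588/65⌋ = 9−9 = 0
n=148: ⌊596/65⌋−⌊592/65⌋ = 9−9 = 0
  …
n=162: ⌊652/65⌋−⌊648/65⌋ = 10−9 = 1  ← one
n=163: ⌊656/65⌋−⌊652/65⌋ = 10−10 = 0
n=164: ⌊660/65⌋−⌊656/65⌋ = 10−10 = 0
  …
n=178: ⌊716/65⌋−⌊712/65⌋ = 11−10 = 1  ← one
positions of the first 11 ones: 16 32 48 64 81 97 113 129 146 162 178

16 32 48 64 81 97 113 129 146 162 178


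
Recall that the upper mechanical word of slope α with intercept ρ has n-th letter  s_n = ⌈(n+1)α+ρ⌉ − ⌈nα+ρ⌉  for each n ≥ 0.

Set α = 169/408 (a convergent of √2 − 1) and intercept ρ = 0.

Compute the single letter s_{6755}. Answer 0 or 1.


(n+1)α + ρ = (6756·169) / 408 = 1141764/408
nα + ρ     = (6755·169) / 408 = 1141595/408
⌈1141764/408⌉ = 2799,  ⌈1141595/408⌉ = 2799
s_{6755} = 2799 − 2799 = 0

0


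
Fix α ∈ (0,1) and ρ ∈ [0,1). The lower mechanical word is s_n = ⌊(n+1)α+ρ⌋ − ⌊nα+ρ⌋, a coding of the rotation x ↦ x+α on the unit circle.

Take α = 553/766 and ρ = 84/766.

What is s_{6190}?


(n+1)α + ρ = (6191·553 + 84) / 766 = 3423707/766
nα + ρ     = (6190·553 + 84) / 766 = 3423154/766
⌊3423707/766⌋ = 4469,  ⌊3423154/766⌋ = 4468
s_{6190} = 4469 − 4468 = 1

1


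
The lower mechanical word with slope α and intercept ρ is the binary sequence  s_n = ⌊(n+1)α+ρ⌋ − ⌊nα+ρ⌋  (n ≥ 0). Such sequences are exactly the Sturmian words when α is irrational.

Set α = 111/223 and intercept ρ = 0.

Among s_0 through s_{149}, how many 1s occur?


74

#1s = Σ_{n=0}^{149} s_n = Σ_{n=0}^{149} (⌊(n+1)α+ρ⌋ − ⌊nα+ρ⌋)
the sum telescopes: every ⌊nα+ρ⌋ with 0 < n < 150 appears once with + and once with −, leaving ⌊150α+ρ⌋ − ⌊0·α+ρ⌋
150α + ρ = (150·111) / 223 = 16650/223
ρ = 0/223
⌊16650/223⌋ = 74,  ⌊0/223⌋ = 0
#1s = 74 − 0 = 74


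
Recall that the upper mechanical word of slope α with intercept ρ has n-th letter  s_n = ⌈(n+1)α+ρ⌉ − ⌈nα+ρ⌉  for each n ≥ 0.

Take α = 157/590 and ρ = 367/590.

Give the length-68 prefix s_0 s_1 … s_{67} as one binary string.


n=0: ⌈(1·157+367)/590⌉ − ⌈(0·157+367)/590⌉ = ⌈524/590⌉ − ⌈367/590⌉ = 1 − 1 = 0
n=1: ⌈(2·157+367)/590⌉ − ⌈(1·157+367)/590⌉ = ⌈681/590⌉ − ⌈524/590⌉ = 2 − 1 = 1
n=2: ⌈(3·157+367)/590⌉ − ⌈(2·157+367)/590⌉ = ⌈838/590⌉ − ⌈681/590⌉ = 2 − 2 = 0
n=3: ⌈(4·157+367)/590⌉ − ⌈(3·157+367)/590⌉ = ⌈995/590⌉ − ⌈838/590⌉ = 2 − 2 = 0
n=4: ⌈(5·157+367)/590⌉ − ⌈(4·157+367)/590⌉ = ⌈1152/590⌉ − ⌈995/590⌉ = 2 − 2 = 0
n=5: ⌈(6·157+367)/590⌉ − ⌈(5·157+367)/590⌉ = ⌈1309/590⌉ − ⌈1152/590⌉ = 3 − 2 = 1
n=6: ⌈(7·157+367)/590⌉ − ⌈(6·157+367)/590⌉ = ⌈1466/590⌉ − ⌈1309/590⌉ = 3 − 3 = 0
n=7: ⌈(8·157+367)/590⌉ − ⌈(7·157+367)/590⌉ = ⌈1623/590⌉ − ⌈1466/590⌉ = 3 − 3 = 0
n=8: ⌈(9·157+367)/590⌉ − ⌈(8·157+367)/590⌉ = ⌈1780/590⌉ − ⌈1623/590⌉ = 4 − 3 = 1
n=9: ⌈(10·157+367)/590⌉ − ⌈(9·157+367)/590⌉ = ⌈1937/590⌉ − ⌈1780/590⌉ = 4 − 4 = 0
n=10: ⌈(11·157+367)/590⌉ − ⌈(10·157+367)/590⌉ = ⌈2094/590⌉ − ⌈1937/590⌉ = 4 − 4 = 0
n=11: ⌈(12·157+367)/590⌉ − ⌈(11·157+367)/590⌉ = ⌈2251/590⌉ − ⌈2094/590⌉ = 4 − 4 = 0
n=12: ⌈(13·157+367)/590⌉ − ⌈(12·157+367)/590⌉ = ⌈2408/590⌉ − ⌈2251/590⌉ = 5 − 4 = 1
n=13: ⌈(14·157+367)/590⌉ − ⌈(13·157+367)/590⌉ = ⌈2565/590⌉ − ⌈2408/590⌉ = 5 − 5 = 0
n=14: ⌈(15·157+367)/590⌉ − ⌈(14·157+367)/590⌉ = ⌈2722/590⌉ − ⌈2565/590⌉ = 5 − 5 = 0
n=15: ⌈(16·157+367)/590⌉ − ⌈(15·157+367)/590⌉ = ⌈2879/590⌉ − ⌈2722/590⌉ = 5 − 5 = 0
n=16: ⌈(17·157+367)/590⌉ − ⌈(16·157+367)/590⌉ = ⌈3036/590⌉ − ⌈2879/590⌉ = 6 − 5 = 1
n=17: ⌈(18·157+367)/590⌉ − ⌈(17·157+367)/590⌉ = ⌈3193/590⌉ − ⌈3036/590⌉ = 6 − 6 = 0
n=18: ⌈(19·157+367)/590⌉ − ⌈(18·157+367)/590⌉ = ⌈3350/590⌉ − ⌈3193/590⌉ = 6 − 6 = 0
n=19: ⌈(20·157+367)/590⌉ − ⌈(19·157+367)/590⌉ = ⌈3507/590⌉ − ⌈3350/590⌉ = 6 − 6 = 0
n=20: ⌈(21·157+367)/590⌉ − ⌈(20·157+367)/590⌉ = ⌈3664/590⌉ − ⌈3507/590⌉ = 7 − 6 = 1
n=21: ⌈(22·157+367)/590⌉ − ⌈(21·157+367)/590⌉ = ⌈3821/590⌉ − ⌈3664/590⌉ = 7 − 7 = 0
n=22: ⌈(23·157+367)/590⌉ − ⌈(22·157+367)/590⌉ = ⌈3978/590⌉ − ⌈3821/590⌉ = 7 − 7 = 0
n=23: ⌈(24·157+367)/590⌉ − ⌈(23·157+367)/590⌉ = ⌈4135/590⌉ − ⌈3978/590⌉ = 8 − 7 = 1
n=24: ⌈(25·157+367)/590⌉ − ⌈(24·157+367)/590⌉ = ⌈4292/590⌉ − ⌈4135/590⌉ = 8 − 8 = 0
n=25: ⌈(26·157+367)/590⌉ − ⌈(25·157+367)/590⌉ = ⌈4449/590⌉ − ⌈4292/590⌉ = 8 − 8 = 0
n=26: ⌈(27·157+367)/590⌉ − ⌈(26·157+367)/590⌉ = ⌈4606/590⌉ − ⌈4449/590⌉ = 8 − 8 = 0
n=27: ⌈(28·157+367)/590⌉ − ⌈(27·157+367)/590⌉ = ⌈4763/590⌉ − ⌈4606/590⌉ = 9 − 8 = 1
n=28: ⌈(29·157+367)/590⌉ − ⌈(28·157+367)/590⌉ = ⌈4920/590⌉ − ⌈4763/590⌉ = 9 − 9 = 0
n=29: ⌈(30·157+367)/590⌉ − ⌈(29·157+367)/590⌉ = ⌈5077/590⌉ − ⌈4920/590⌉ = 9 − 9 = 0
n=30: ⌈(31·157+367)/590⌉ − ⌈(30·157+367)/590⌉ = ⌈5234/590⌉ − ⌈5077/590⌉ = 9 − 9 = 0
n=31: ⌈(32·157+367)/590⌉ − ⌈(31·157+367)/590⌉ = ⌈5391/590⌉ − ⌈5234/590⌉ = 10 − 9 = 1
n=32: ⌈(33·157+367)/590⌉ − ⌈(32·157+367)/590⌉ = ⌈5548/590⌉ − ⌈5391/590⌉ = 10 − 10 = 0
n=33: ⌈(34·157+367)/590⌉ − ⌈(33·157+367)/590⌉ = ⌈5705/590⌉ − ⌈5548/590⌉ = 10 − 10 = 0
n=34: ⌈(35·157+367)/590⌉ − ⌈(34·157+367)/590⌉ = ⌈5862/590⌉ − ⌈5705/590⌉ = 10 − 10 = 0
n=35: ⌈(36·157+367)/590⌉ − ⌈(35·157+367)/590⌉ = ⌈6019/590⌉ − ⌈5862/590⌉ = 11 − 10 = 1
n=36: ⌈(37·157+367)/590⌉ − ⌈(36·157+367)/590⌉ = ⌈6176/590⌉ − ⌈6019/590⌉ = 11 − 11 = 0
n=37: ⌈(38·157+367)/590⌉ − ⌈(37·157+367)/590⌉ = ⌈6333/590⌉ − ⌈6176/590⌉ = 11 − 11 = 0
n=38: ⌈(39·157+367)/590⌉ − ⌈(38·157+367)/590⌉ = ⌈6490/590⌉ − ⌈6333/590⌉ = 11 − 11 = 0
n=39: ⌈(40·157+367)/590⌉ − ⌈(39·157+367)/590⌉ = ⌈6647/590⌉ − ⌈6490/590⌉ = 12 − 11 = 1
n=40: ⌈(41·157+367)/590⌉ − ⌈(40·157+367)/590⌉ = ⌈6804/590⌉ − ⌈6647/590⌉ = 12 − 12 = 0
n=41: ⌈(42·157+367)/590⌉ − ⌈(41·157+367)/590⌉ = ⌈6961/590⌉ − ⌈6804/590⌉ = 12 − 12 = 0
n=42: ⌈(43·157+367)/590⌉ − ⌈(42·157+367)/590⌉ = ⌈7118/590⌉ − ⌈6961/590⌉ = 13 − 12 = 1
n=43: ⌈(44·157+367)/590⌉ − ⌈(43·157+367)/590⌉ = ⌈7275/590⌉ − ⌈7118/590⌉ = 13 − 13 = 0
n=44: ⌈(45·157+367)/590⌉ − ⌈(44·157+367)/590⌉ = ⌈7432/590⌉ − ⌈7275/590⌉ = 13 − 13 = 0
n=45: ⌈(46·157+367)/590⌉ − ⌈(45·157+367)/590⌉ = ⌈7589/590⌉ − ⌈7432/590⌉ = 13 − 13 = 0
n=46: ⌈(47·157+367)/590⌉ − ⌈(46·157+367)/590⌉ = ⌈7746/590⌉ − ⌈7589/590⌉ = 14 − 13 = 1
n=47: ⌈(48·157+367)/590⌉ − ⌈(47·157+367)/590⌉ = ⌈7903/590⌉ − ⌈7746/590⌉ = 14 − 14 = 0
n=48: ⌈(49·157+367)/590⌉ − ⌈(48·157+367)/590⌉ = ⌈8060/590⌉ − ⌈7903/590⌉ = 14 − 14 = 0
n=49: ⌈(50·157+367)/590⌉ − ⌈(49·157+367)/590⌉ = ⌈8217/590⌉ − ⌈8060/590⌉ = 14 − 14 = 0
n=50: ⌈(51·157+367)/590⌉ − ⌈(50·157+367)/590⌉ = ⌈8374/590⌉ − ⌈8217/590⌉ = 15 − 14 = 1
n=51: ⌈(52·157+367)/590⌉ − ⌈(51·157+367)/590⌉ = ⌈8531/590⌉ − ⌈8374/590⌉ = 15 − 15 = 0
n=52: ⌈(53·157+367)/590⌉ − ⌈(52·157+367)/590⌉ = ⌈8688/590⌉ − ⌈8531/590⌉ = 15 − 15 = 0
n=53: ⌈(54·157+367)/590⌉ − ⌈(53·157+367)/590⌉ = ⌈8845/590⌉ − ⌈8688/590⌉ = 15 − 15 = 0
n=54: ⌈(55·157+367)/590⌉ − ⌈(54·157+367)/590⌉ = ⌈9002/590⌉ − ⌈8845/590⌉ = 16 − 15 = 1
n=55: ⌈(56·157+367)/590⌉ − ⌈(55·157+367)/590⌉ = ⌈9159/590⌉ − ⌈9002/590⌉ = 16 − 16 = 0
n=56: ⌈(57·157+367)/590⌉ − ⌈(56·157+367)/590⌉ = ⌈9316/590⌉ − ⌈9159/590⌉ = 16 − 16 = 0
n=57: ⌈(58·157+367)/590⌉ − ⌈(57·157+367)/590⌉ = ⌈9473/590⌉ − ⌈9316/590⌉ = 17 − 16 = 1
n=58: ⌈(59·157+367)/590⌉ − ⌈(58·157+367)/590⌉ = ⌈9630/590⌉ − ⌈9473/590⌉ = 17 − 17 = 0
n=59: ⌈(60·157+367)/590⌉ − ⌈(59·157+367)/590⌉ = ⌈9787/590⌉ − ⌈9630/590⌉ = 17 − 17 = 0
n=60: ⌈(61·157+367)/590⌉ − ⌈(60·157+367)/590⌉ = ⌈9944/590⌉ − ⌈9787/590⌉ = 17 − 17 = 0
n=61: ⌈(62·157+367)/590⌉ − ⌈(61·157+367)/590⌉ = ⌈10101/590⌉ − ⌈9944/590⌉ = 18 − 17 = 1
n=62: ⌈(63·157+367)/590⌉ − ⌈(62·157+367)/590⌉ = ⌈10258/590⌉ − ⌈10101/590⌉ = 18 − 18 = 0
n=63: ⌈(64·157+367)/590⌉ − ⌈(63·157+367)/590⌉ = ⌈10415/590⌉ − ⌈10258/590⌉ = 18 − 18 = 0
n=64: ⌈(65·157+367)/590⌉ − ⌈(64·157+367)/590⌉ = ⌈10572/590⌉ − ⌈10415/590⌉ = 18 − 18 = 0
n=65: ⌈(66·157+367)/590⌉ − ⌈(65·157+367)/590⌉ = ⌈10729/590⌉ − ⌈10572/590⌉ = 19 − 18 = 1
n=66: ⌈(67·157+367)/590⌉ − ⌈(66·157+367)/590⌉ = ⌈10886/590⌉ − ⌈10729/590⌉ = 19 − 19 = 0
n=67: ⌈(68·157+367)/590⌉ − ⌈(67·157+367)/590⌉ = ⌈11043/590⌉ − ⌈10886/590⌉ = 19 − 19 = 0

01000100100010001000100100010001000100010010001000100010010001000100


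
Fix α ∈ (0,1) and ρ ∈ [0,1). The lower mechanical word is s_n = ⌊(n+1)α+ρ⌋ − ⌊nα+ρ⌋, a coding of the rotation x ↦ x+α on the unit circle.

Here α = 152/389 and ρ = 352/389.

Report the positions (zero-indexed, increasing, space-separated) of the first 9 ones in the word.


0 2 5 7 10 13 15 18 20

n=0: ⌊504/389⌋−⌊352/389⌋ = 1−0 = 1  ← one
n=1: ⌊656/389⌋−⌊504/389⌋ = 1−1 = 0
n=2: ⌊808/389⌋−⌊656/389⌋ = 2−1 = 1  ← one
n=3: ⌊960/389⌋−⌊808/389⌋ = 2−2 = 0
n=4: ⌊1112/389⌋−⌊960/389⌋ = 2−2 = 0
n=5: ⌊1264/389⌋−⌊1112/389⌋ = 3−2 = 1  ← one
n=6: ⌊1416/389⌋−⌊1264/389⌋ = 3−3 = 0
n=7: ⌊1568/389⌋−⌊1416/389⌋ = 4−3 = 1  ← one
n=8: ⌊1720/389⌋−⌊1568/389⌋ = 4−4 = 0
n=9: ⌊1872/389⌋−⌊1720/389⌋ = 4−4 = 0
n=10: ⌊2024/389⌋−⌊1872/389⌋ = 5−4 = 1  ← one
n=11: ⌊2176/389⌋−⌊2024/389⌋ = 5−5 = 0
n=12: ⌊2328/389⌋−⌊2176/389⌋ = 5−5 = 0
n=13: ⌊2480/389⌋−⌊2328/389⌋ = 6−5 = 1  ← one
n=14: ⌊2632/389⌋−⌊2480/389⌋ = 6−6 = 0
n=15: ⌊2784/389⌋−⌊2632/389⌋ = 7−6 = 1  ← one
n=16: ⌊2936/389⌋−⌊2784/389⌋ = 7−7 = 0
n=17: ⌊3088/389⌋−⌊2936/389⌋ = 7−7 = 0
n=18: ⌊3240/389⌋−⌊3088/389⌋ = 8−7 = 1  ← one
n=19: ⌊3392/389⌋−⌊3240/389⌋ = 8−8 = 0
n=20: ⌊3544/389⌋−⌊3392/389⌋ = 9−8 = 1  ← one
positions of the first 9 ones: 0 2 5 7 10 13 15 18 20


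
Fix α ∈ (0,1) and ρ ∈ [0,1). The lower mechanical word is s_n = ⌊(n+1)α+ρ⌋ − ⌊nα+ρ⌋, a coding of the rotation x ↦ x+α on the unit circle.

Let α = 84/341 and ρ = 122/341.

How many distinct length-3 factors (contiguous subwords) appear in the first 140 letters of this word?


4

t_n = ⌊(n·84+122)/341⌋ for n = 0 … 140:
  n=0…9: ⌊122/341⌋=0 ⌊206/341⌋=0 ⌊290/341⌋=0 ⌊374/341⌋=1 ⌊458/341⌋=1 ⌊542/341⌋=1 ⌊626/341⌋=1 ⌊710/341⌋=2 ⌊794/341⌋=2 ⌊878/341⌋=2
  n=10…19: ⌊962/341⌋=2 ⌊1046/341⌋=3 ⌊1130/341⌋=3 ⌊1214/341⌋=3 ⌊1298/341⌋=3 ⌊1382/341⌋=4 ⌊1466/341⌋=4 ⌊1550/341⌋=4 ⌊1634/341⌋=4 ⌊1718/341⌋=5
  n=20…29: ⌊1802/341⌋=5 ⌊1886/341⌋=5 ⌊1970/341⌋=5 ⌊2054/341⌋=6 ⌊2138/341⌋=6 ⌊2222/341⌋=6 ⌊2306/341⌋=6 ⌊2390/341⌋=7 ⌊2474/341⌋=7 ⌊2558/341⌋=7
  n=30…39: ⌊2642/341⌋=7 ⌊2726/341⌋=7 ⌊2810/341⌋=8 ⌊2894/341⌋=8 ⌊2978/341⌋=8 ⌊3062/341⌋=8 ⌊3146/341⌋=9 ⌊3230/341⌋=9 ⌊3314/341⌋=9 ⌊3398/341⌋=9
  n=40…49: ⌊3482/341⌋=10 ⌊3566/341⌋=10 ⌊3650/341⌋=10 ⌊3734/341⌋=10 ⌊3818/341⌋=11 ⌊3902/341⌋=11 ⌊3986/341⌋=11 ⌊4070/341⌋=11 ⌊4154/341⌋=12 ⌊4238/341⌋=12
  n=50…59: ⌊4322/341⌋=12 ⌊4406/341⌋=12 ⌊4490/341⌋=13 ⌊4574/341⌋=13 ⌊4658/341⌋=13 ⌊4742/341⌋=13 ⌊4826/341⌋=14 ⌊4910/341⌋=14 ⌊4994/341⌋=14 ⌊5078/341⌋=14
  n=60…69: ⌊5162/341⌋=15 ⌊5246/341⌋=15 ⌊5330/341⌋=15 ⌊5414/341⌋=15 ⌊5498/341⌋=16 ⌊5582/341⌋=16 ⌊5666/341⌋=16 ⌊5750/341⌋=16 ⌊5834/341⌋=17 ⌊5918/341⌋=17
  n=70…79: ⌊6002/341⌋=17 ⌊6086/341⌋=17 ⌊6170/341⌋=18 ⌊6254/341⌋=18 ⌊6338/341⌋=18 ⌊6422/341⌋=18 ⌊6506/341⌋=19 ⌊6590/341⌋=19 ⌊6674/341⌋=19 ⌊6758/341⌋=19
  n=80…89: ⌊6842/341⌋=20 ⌊6926/341⌋=20 ⌊7010/341⌋=20 ⌊7094/341⌋=20 ⌊7178/341⌋=21 ⌊7262/341⌋=21 ⌊7346/341⌋=21 ⌊7430/341⌋=21 ⌊7514/341⌋=22 ⌊7598/341⌋=22
  n=90…99: ⌊7682/341⌋=22 ⌊7766/341⌋=22 ⌊7850/341⌋=23 ⌊7934/341⌋=23 ⌊8018/341⌋=23 ⌊8102/341⌋=23 ⌊8186/341⌋=24 ⌊8270/341⌋=24 ⌊8354/341⌋=24 ⌊8438/341⌋=24
  n=100…109: ⌊8522/341⌋=24 ⌊8606/341⌋=25 ⌊8690/341⌋=25 ⌊8774/341⌋=25 ⌊8858/341⌋=25 ⌊8942/341⌋=26 ⌊9026/341⌋=26 ⌊9110/341⌋=26 ⌊9194/341⌋=26 ⌊9278/341⌋=27
  n=110…119: ⌊9362/341⌋=27 ⌊9446/341⌋=27 ⌊9530/341⌋=27 ⌊9614/341⌋=28 ⌊9698/341⌋=28 ⌊9782/341⌋=28 ⌊9866/341⌋=28 ⌊9950/341⌋=29 ⌊10034/341⌋=29 ⌊10118/341⌋=29
  n=120…129: ⌊10202/341⌋=29 ⌊10286/341⌋=30 ⌊10370/341⌋=30 ⌊10454/341⌋=30 ⌊10538/341⌋=30 ⌊10622/341⌋=31 ⌊10706/341⌋=31 ⌊10790/341⌋=31 ⌊10874/341⌋=31 ⌊10958/341⌋=32
  n=130…139: ⌊11042/341⌋=32 ⌊11126/341⌋=32 ⌊11210/341⌋=32 ⌊11294/341⌋=33 ⌊11378/341⌋=33 ⌊11462/341⌋=33 ⌊11546/341⌋=33 ⌊11630/341⌋=34 ⌊11714/341⌋=34 ⌊11798/341⌋=34
  n=140: ⌊11882/341⌋=34
s_n = t_(n+1) − t_n for n = 0 … 139 gives
prefix = 00100010001000100010001000100001000100010001000100010001000100010001000100010001000100010001000100001000100010001000100010001000100010001000
slide a length-3 window over [0..2] … [137..139] (138 windows); first occurrence of each distinct factor:
  [  0..  2] 001
  [  1..  3] 010
  [  2..  4] 100
  [  3..  5] 000
  (the other 134 windows repeat one of these)
distinct factors: {000, 001, 010, 100}
count = 4  (Sturmian bound for length 3 is 4)


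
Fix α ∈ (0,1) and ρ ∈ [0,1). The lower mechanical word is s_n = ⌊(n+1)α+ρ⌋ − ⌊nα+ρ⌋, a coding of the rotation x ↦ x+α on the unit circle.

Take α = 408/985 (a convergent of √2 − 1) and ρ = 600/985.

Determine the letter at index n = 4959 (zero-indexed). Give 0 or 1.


1

(n+1)α + ρ = (4960·408 + 600) / 985 = 2024280/985
nα + ρ     = (4959·408 + 600) / 985 = 2023872/985
⌊2024280/985⌋ = 2055,  ⌊2023872/985⌋ = 2054
s_{4959} = 2055 − 2054 = 1


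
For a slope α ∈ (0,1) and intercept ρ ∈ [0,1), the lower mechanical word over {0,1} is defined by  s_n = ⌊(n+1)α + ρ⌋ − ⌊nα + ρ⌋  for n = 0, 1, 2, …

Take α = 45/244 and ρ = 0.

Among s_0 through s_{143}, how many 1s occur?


26

#1s = Σ_{n=0}^{143} s_n = Σ_{n=0}^{143} (⌊(n+1)α+ρ⌋ − ⌊nα+ρ⌋)
the sum telescopes: every ⌊nα+ρ⌋ with 0 < n < 144 appears once with + and once with −, leaving ⌊144α+ρ⌋ − ⌊0·α+ρ⌋
144α + ρ = (144·45) / 244 = 6480/244
ρ = 0/244
⌊6480/244⌋ = 26,  ⌊0/244⌋ = 0
#1s = 26 − 0 = 26


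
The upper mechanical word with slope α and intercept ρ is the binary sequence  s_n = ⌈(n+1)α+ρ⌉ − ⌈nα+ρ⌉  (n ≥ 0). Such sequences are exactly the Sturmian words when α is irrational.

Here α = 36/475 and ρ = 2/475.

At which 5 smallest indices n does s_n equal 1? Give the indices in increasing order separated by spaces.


n=0: ⌈38/475⌉−⌈2/475⌉ = 1−1 = 0
n=1: ⌈74/475⌉−⌈38/475⌉ = 1−1 = 0
  …
n=13: ⌈506/475⌉−⌈470/475⌉ = 2−1 = 1  ← one
n=14: ⌈542/475⌉−⌈506/475⌉ = 2−2 = 0
n=15: ⌈578/475⌉−⌈542/475⌉ = 2−2 = 0
  …
n=26: ⌈974/475⌉−⌈938/475⌉ = 3−2 = 1  ← one
n=27: ⌈1010/475⌉−⌈974/475⌉ = 3−3 = 0
n=28: ⌈1046/475⌉−⌈1010/475⌉ = 3−3 = 0
  …
n=39: ⌈1442/475⌉−⌈1406/475⌉ = 4−3 = 1  ← one
n=40: ⌈1478/475⌉−⌈1442/475⌉ = 4−4 = 0
n=41: ⌈1514/475⌉−⌈1478/475⌉ = 4−4 = 0
  …
n=52: ⌈1910/475⌉−⌈1874/475⌉ = 5−4 = 1  ← one
n=53: ⌈1946/475⌉−⌈1910/475⌉ = 5−5 = 0
n=54: ⌈1982/475⌉−⌈1946/475⌉ = 5−5 = 0
  …
n=65: ⌈2378/475⌉−⌈2342/475⌉ = 6−5 = 1  ← one
positions of the first 5 ones: 13 26 39 52 65

13 26 39 52 65


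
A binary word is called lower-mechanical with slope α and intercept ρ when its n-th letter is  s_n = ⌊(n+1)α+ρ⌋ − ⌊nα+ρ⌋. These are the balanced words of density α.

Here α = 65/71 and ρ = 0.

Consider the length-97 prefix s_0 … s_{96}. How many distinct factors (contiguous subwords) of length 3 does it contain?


4

t_n = ⌊(n·65)/71⌋ for n = 0 … 97:
  n=0…9: ⌊0/71⌋=0 ⌊65/71⌋=0 ⌊130/71⌋=1 ⌊195/71⌋=2 ⌊260/71⌋=3 ⌊325/71⌋=4 ⌊390/71⌋=5 ⌊455/71⌋=6 ⌊520/71⌋=7 ⌊585/71⌋=8
  n=10…19: ⌊650/71⌋=9 ⌊715/71⌋=10 ⌊780/71⌋=10 ⌊845/71⌋=11 ⌊910/71⌋=12 ⌊975/71⌋=13 ⌊1040/71⌋=14 ⌊1105/71⌋=15 ⌊1170/71⌋=16 ⌊1235/71⌋=17
  n=20…29: ⌊1300/71⌋=18 ⌊1365/71⌋=19 ⌊1430/71⌋=20 ⌊1495/71⌋=21 ⌊1560/71⌋=21 ⌊1625/71⌋=22 ⌊1690/71⌋=23 ⌊1755/71⌋=24 ⌊1820/71⌋=25 ⌊1885/71⌋=26
  n=30…39: ⌊1950/71⌋=27 ⌊2015/71⌋=28 ⌊2080/71⌋=29 ⌊2145/71⌋=30 ⌊2210/71⌋=31 ⌊2275/71⌋=32 ⌊2340/71⌋=32 ⌊2405/71⌋=33 ⌊2470/71⌋=34 ⌊2535/71⌋=35
  n=40…49: ⌊2600/71⌋=36 ⌊2665/71⌋=37 ⌊2730/71⌋=38 ⌊2795/71⌋=39 ⌊2860/71⌋=40 ⌊2925/71⌋=41 ⌊2990/71⌋=42 ⌊3055/71⌋=43 ⌊3120/71⌋=43 ⌊3185/71⌋=44
  n=50…59: ⌊3250/71⌋=45 ⌊3315/71⌋=46 ⌊3380/71⌋=47 ⌊3445/71⌋=48 ⌊3510/71⌋=49 ⌊3575/71⌋=50 ⌊3640/71⌋=51 ⌊3705/71⌋=52 ⌊3770/71⌋=53 ⌊3835/71⌋=54
  n=60…69: ⌊3900/71⌋=54 ⌊3965/71⌋=55 ⌊4030/71⌋=56 ⌊4095/71⌋=57 ⌊4160/71⌋=58 ⌊4225/71⌋=59 ⌊4290/71⌋=60 ⌊4355/71⌋=61 ⌊4420/71⌋=62 ⌊4485/71⌋=63
  n=70…79: ⌊4550/71⌋=64 ⌊4615/71⌋=65 ⌊4680/71⌋=65 ⌊4745/71⌋=66 ⌊4810/71⌋=67 ⌊4875/71⌋=68 ⌊4940/71⌋=69 ⌊5005/71⌋=70 ⌊5070/71⌋=71 ⌊5135/71⌋=72
  n=80…89: ⌊5200/71⌋=73 ⌊5265/71⌋=74 ⌊5330/71⌋=75 ⌊5395/71⌋=75 ⌊5460/71⌋=76 ⌊5525/71⌋=77 ⌊5590/71⌋=78 ⌊5655/71⌋=79 ⌊5720/71⌋=80 ⌊5785/71⌋=81
  n=90…97: ⌊5850/71⌋=82 ⌊5915/71⌋=83 ⌊5980/71⌋=84 ⌊6045/71⌋=85 ⌊6110/71⌋=86 ⌊6175/71⌋=86 ⌊6240/71⌋=87 ⌊6305/71⌋=88
s_n = t_(n+1) − t_n for n = 0 … 96 gives
prefix = 0111111111101111111111101111111111101111111111101111111111101111111111101111111111011111111111011
slide a length-3 window over [0..2] … [94..96] (95 windows); first occurrence of each distinct factor:
  [  0..  2] 011
  [  1..  3] 111
  [  9.. 11] 110
  [ 10.. 12] 101
  (the other 91 windows repeat one of these)
distinct factors: {011, 101, 110, 111}
count = 4  (Sturmian bound for length 3 is 4)
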